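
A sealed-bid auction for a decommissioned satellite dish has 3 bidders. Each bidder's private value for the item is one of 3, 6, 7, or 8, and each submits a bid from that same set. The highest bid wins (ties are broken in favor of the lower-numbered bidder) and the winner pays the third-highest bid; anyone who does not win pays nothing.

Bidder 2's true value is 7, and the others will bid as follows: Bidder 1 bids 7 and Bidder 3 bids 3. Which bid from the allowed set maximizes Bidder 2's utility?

8

Bid 3: loses, pays 0, utility 0.
Bid 6: loses, pays 0, utility 0.
Bid 7: loses, pays 0, utility 0.
Bid 8: wins, pays 3, utility 7 - 3 = 4.
The best choice is 8 with utility 4.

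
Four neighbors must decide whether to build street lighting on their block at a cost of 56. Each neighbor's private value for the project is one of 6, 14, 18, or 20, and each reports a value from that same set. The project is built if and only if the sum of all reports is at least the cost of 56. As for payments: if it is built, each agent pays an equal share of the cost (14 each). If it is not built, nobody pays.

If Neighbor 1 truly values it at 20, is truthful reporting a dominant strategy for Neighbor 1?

Yes

Check each profile of the others' reports and compare truth against every alternative report.
Others report (6, 14, 18): truth gives 6, best alternative gives 6.
Others report (6, 14, 20): truth gives 6, best alternative gives 6.
Others report (6, 18, 14): truth gives 6, best alternative gives 6.
Others report (6, 18, 18): truth gives 6, best alternative gives 6.
Others report (6, 18, 20): truth gives 6, best alternative gives 6.
Others report (6, 20, 14): truth gives 6, best alternative gives 6.
(Remaining 58 profiles checked similarly; truth is weakly best in each.)
In every case the truthful report is at least as good as any alternative, so it is a dominant strategy.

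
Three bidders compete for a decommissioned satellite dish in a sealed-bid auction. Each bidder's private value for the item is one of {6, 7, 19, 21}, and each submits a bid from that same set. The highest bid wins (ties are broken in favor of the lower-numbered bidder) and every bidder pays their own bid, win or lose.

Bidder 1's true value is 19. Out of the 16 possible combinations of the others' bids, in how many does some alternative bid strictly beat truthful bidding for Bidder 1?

11

Others bid (6, 6): truth gives 0; bid 6 gives 13 > 0. Violating.
Others bid (6, 7): truth gives 0; bid 7 gives 12 > 0. Violating.
Others bid (6, 21): truth gives -19; bid 21 gives -2 > -19. Violating.
Others bid (7, 6): truth gives 0; bid 7 gives 12 > 0. Violating.
Others bid (6, 19): truth gives 0; no alternative beats it.
Others bid (7, 19): truth gives 0; no alternative beats it.
(Checking all 16 profiles: 11 have a profitable deviation, 5 do not.)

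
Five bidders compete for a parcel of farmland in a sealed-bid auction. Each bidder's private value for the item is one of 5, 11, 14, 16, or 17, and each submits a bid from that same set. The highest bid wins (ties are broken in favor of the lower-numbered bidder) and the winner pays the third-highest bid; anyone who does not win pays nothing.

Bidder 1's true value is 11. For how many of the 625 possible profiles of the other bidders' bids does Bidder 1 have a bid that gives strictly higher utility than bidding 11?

12

Others bid (5, 5, 5, 14): truth gives 0; bid 14 gives 6 > 0. Violating.
Others bid (5, 5, 5, 16): truth gives 0; bid 16 gives 6 > 0. Violating.
Others bid (5, 5, 5, 17): truth gives 0; bid 17 gives 6 > 0. Violating.
Others bid (5, 5, 14, 5): truth gives 0; bid 14 gives 6 > 0. Violating.
Others bid (5, 5, 5, 5): truth gives 6; no alternative beats it.
Others bid (5, 5, 5, 11): truth gives 6; no alternative beats it.
(Checking all 625 profiles: 12 have a profitable deviation, 613 do not.)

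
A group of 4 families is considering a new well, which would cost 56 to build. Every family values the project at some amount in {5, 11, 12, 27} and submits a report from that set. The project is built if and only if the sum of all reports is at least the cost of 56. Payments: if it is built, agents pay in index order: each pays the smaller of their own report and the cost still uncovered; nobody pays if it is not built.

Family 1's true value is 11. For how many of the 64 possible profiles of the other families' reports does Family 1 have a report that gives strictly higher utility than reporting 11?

Others report (5, 27, 27): truth gives 0; report 5 gives 6 > 0. Violating.
Others report (11, 27, 27): truth gives 0; report 5 gives 6 > 0. Violating.
Others report (12, 12, 27): truth gives 0; report 5 gives 6 > 0. Violating.
Others report (12, 27, 12): truth gives 0; report 5 gives 6 > 0. Violating.
Others report (5, 5, 5): truth gives 0; no alternative beats it.
Others report (5, 5, 11): truth gives 0; no alternative beats it.
(Checking all 64 profiles: 13 have a profitable deviation, 51 do not.)

13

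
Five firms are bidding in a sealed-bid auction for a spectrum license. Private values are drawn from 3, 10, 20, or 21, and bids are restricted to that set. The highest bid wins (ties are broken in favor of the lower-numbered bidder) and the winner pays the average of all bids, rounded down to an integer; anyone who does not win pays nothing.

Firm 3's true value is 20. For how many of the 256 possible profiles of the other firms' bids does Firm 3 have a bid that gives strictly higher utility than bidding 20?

108

Others bid (3, 3, 3, 3): truth gives 14; bid 10 gives 16 > 14. Violating.
Others bid (3, 3, 3, 10): truth gives 13; bid 10 gives 15 > 13. Violating.
Others bid (3, 3, 3, 21): truth gives 0; bid 21 gives 10 > 0. Violating.
Others bid (3, 3, 10, 3): truth gives 13; bid 10 gives 15 > 13. Violating.
Others bid (3, 3, 3, 20): truth gives 11; no alternative beats it.
Others bid (3, 3, 10, 20): truth gives 9; no alternative beats it.
(Checking all 256 profiles: 108 have a profitable deviation, 148 do not.)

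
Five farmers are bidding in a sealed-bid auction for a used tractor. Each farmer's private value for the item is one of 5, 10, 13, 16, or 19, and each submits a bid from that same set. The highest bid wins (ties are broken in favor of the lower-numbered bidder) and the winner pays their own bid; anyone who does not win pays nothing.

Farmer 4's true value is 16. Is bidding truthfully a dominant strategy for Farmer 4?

No

Consider the case where Farmer 1 bids 5, Farmer 2 bids 5, Farmer 3 bids 5 and Farmer 5 bids 5.
Truthful bid 16: wins, pays 16, utility 16 - 16 = 0.
Bid 10 instead: wins, pays 10, utility 16 - 10 = 6.
Since 6 > 0, bidding 10 is strictly better here, so truthful bidding is not dominant.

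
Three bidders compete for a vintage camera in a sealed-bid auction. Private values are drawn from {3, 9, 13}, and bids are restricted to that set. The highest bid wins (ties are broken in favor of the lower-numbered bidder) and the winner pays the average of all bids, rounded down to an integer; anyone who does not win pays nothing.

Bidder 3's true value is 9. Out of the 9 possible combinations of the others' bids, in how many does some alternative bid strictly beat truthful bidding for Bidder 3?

Others bid (3, 9): truth gives 0; bid 13 gives 1 > 0. Violating.
Others bid (9, 3): truth gives 0; bid 13 gives 1 > 0. Violating.
Others bid (3, 3): truth gives 4; no alternative beats it.
Others bid (3, 13): truth gives 0; no alternative beats it.
(Checking all 9 profiles: 2 have a profitable deviation, 7 do not.)

2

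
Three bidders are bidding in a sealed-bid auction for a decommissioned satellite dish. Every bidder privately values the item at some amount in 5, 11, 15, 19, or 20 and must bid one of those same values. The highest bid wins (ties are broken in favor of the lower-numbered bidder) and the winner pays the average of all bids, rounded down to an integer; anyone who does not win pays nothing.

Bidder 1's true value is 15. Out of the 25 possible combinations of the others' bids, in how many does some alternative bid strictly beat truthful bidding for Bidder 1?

6

Others bid (5, 5): truth gives 7; bid 5 gives 10 > 7. Violating.
Others bid (5, 11): truth gives 5; bid 11 gives 6 > 5. Violating.
Others bid (5, 19): truth gives 0; bid 19 gives 1 > 0. Violating.
Others bid (11, 5): truth gives 5; bid 11 gives 6 > 5. Violating.
Others bid (5, 15): truth gives 4; no alternative beats it.
Others bid (5, 20): truth gives 0; no alternative beats it.
(Checking all 25 profiles: 6 have a profitable deviation, 19 do not.)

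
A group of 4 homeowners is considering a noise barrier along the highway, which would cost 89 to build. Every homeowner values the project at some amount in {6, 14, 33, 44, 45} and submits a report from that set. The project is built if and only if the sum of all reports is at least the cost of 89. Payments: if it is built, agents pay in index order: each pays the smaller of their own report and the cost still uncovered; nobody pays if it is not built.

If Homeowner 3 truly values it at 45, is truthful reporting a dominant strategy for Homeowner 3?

No

Consider the case where Homeowner 1 reports 6, Homeowner 2 reports 6 and Homeowner 4 reports 33.
Truthful report 45: project built, pays 45, utility 45 - 45 = 0.
Report 44 instead: project built, pays 44, utility 45 - 44 = 1.
Since 1 > 0, reporting 44 is strictly better here, so truthful reporting is not dominant.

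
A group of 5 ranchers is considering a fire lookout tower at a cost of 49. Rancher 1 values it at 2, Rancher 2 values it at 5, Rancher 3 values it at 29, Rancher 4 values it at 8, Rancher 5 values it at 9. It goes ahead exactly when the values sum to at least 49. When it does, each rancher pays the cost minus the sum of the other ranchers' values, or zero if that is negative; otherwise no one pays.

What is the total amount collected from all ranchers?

35

Total value 53 ≥ cost 49, so it is built.
Rancher 1: others sum to 51; max(0, 49 - 51) = 0.
Rancher 2: others sum to 48; max(0, 49 - 48) = 1.
Rancher 3: others sum to 24; max(0, 49 - 24) = 25.
Rancher 4: others sum to 45; max(0, 49 - 45) = 4.
Rancher 5: others sum to 44; max(0, 49 - 44) = 5.
Total collected = 0 + 1 + 25 + 4 + 5 = 35.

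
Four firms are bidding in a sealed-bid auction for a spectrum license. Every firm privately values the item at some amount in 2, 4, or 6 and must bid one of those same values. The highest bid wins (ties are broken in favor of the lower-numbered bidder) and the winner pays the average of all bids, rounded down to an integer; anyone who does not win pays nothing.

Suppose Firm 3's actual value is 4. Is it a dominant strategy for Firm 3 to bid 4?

Consider the case where Firm 1 bids 2, Firm 2 bids 4 and Firm 4 bids 2.
Truthful bid 4: loses, pays 0, utility 0.
Bid 6 instead: wins, pays 3, utility 4 - 3 = 1.
Since 1 > 0, bidding 6 is strictly better here, so truthful bidding is not dominant.

No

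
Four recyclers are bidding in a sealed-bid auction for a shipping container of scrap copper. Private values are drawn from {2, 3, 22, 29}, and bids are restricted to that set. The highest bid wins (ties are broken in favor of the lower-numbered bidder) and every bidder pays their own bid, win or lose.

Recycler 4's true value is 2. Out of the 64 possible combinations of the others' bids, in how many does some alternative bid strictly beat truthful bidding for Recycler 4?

1

Others bid (2, 2, 2): truth gives -2; bid 3 gives -1 > -2. Violating.
Others bid (2, 2, 3): truth gives -2; no alternative beats it.
Others bid (2, 2, 22): truth gives -2; no alternative beats it.
(Checking all 64 profiles: 1 has a profitable deviation, 63 do not.)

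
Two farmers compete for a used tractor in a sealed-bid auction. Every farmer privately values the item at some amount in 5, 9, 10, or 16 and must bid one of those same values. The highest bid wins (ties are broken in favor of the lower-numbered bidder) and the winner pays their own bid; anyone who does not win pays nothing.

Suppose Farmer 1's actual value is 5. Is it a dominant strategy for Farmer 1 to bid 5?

Yes

Check each profile of the others' bids and compare truth against every alternative bid.
Others bid (5): truth gives 0, best alternative gives -4.
Others bid (9): truth gives 0, best alternative gives -4.
Others bid (10): truth gives 0, best alternative gives 0.
Others bid (16): truth gives 0, best alternative gives 0.
In every case the truthful bid is at least as good as any alternative, so it is a dominant strategy.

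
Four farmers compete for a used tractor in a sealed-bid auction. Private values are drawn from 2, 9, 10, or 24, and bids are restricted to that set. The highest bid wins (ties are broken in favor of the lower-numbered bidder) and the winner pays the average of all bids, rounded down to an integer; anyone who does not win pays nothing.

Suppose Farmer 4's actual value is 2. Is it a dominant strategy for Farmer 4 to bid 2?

Yes

Check each profile of the others' bids and compare truth against every alternative bid.
Others bid (2, 2, 2): truth gives 0, best alternative gives -1.
Others bid (2, 2, 9): truth gives 0, best alternative gives 0.
Others bid (2, 2, 10): truth gives 0, best alternative gives 0.
Others bid (2, 2, 24): truth gives 0, best alternative gives 0.
Others bid (2, 9, 2): truth gives 0, best alternative gives 0.
Others bid (2, 9, 9): truth gives 0, best alternative gives 0.
(Remaining 58 profiles checked similarly; truth is weakly best in each.)
In every case the truthful bid is at least as good as any alternative, so it is a dominant strategy.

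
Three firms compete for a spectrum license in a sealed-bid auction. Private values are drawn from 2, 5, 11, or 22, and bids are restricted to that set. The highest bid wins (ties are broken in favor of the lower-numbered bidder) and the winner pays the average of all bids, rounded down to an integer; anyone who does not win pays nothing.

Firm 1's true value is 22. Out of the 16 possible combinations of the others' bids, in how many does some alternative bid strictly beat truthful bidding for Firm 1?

9

Others bid (2, 2): truth gives 14; bid 2 gives 20 > 14. Violating.
Others bid (2, 5): truth gives 13; bid 5 gives 18 > 13. Violating.
Others bid (2, 11): truth gives 11; bid 11 gives 14 > 11. Violating.
Others bid (5, 2): truth gives 13; bid 5 gives 18 > 13. Violating.
Others bid (2, 22): truth gives 7; no alternative beats it.
Others bid (5, 22): truth gives 6; no alternative beats it.
(Checking all 16 profiles: 9 have a profitable deviation, 7 do not.)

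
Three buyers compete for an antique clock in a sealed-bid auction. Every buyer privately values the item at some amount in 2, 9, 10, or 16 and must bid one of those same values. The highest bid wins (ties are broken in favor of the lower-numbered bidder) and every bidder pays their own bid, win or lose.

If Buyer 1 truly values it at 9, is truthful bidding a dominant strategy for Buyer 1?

No

Consider the case where Buyer 2 bids 2 and Buyer 3 bids 2.
Truthful bid 9: wins, pays 9, utility 9 - 9 = 0.
Bid 2 instead: wins, pays 2, utility 9 - 2 = 7.
Since 7 > 0, bidding 2 is strictly better here, so truthful bidding is not dominant.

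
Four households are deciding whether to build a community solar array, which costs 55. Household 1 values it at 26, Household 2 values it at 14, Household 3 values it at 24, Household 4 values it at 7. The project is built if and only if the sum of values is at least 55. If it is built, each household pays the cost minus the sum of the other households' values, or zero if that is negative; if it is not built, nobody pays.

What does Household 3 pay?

Total value 71 ≥ cost 55, so the project is built.
The other households' values sum to 47.
Cost minus that sum is 55 - 47 = 8.

8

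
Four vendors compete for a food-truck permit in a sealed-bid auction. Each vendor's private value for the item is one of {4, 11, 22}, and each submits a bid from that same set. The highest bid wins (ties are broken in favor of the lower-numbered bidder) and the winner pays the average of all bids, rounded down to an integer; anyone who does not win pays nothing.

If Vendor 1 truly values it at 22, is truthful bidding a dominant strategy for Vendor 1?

Consider the case where Vendor 2 bids 4, Vendor 3 bids 4 and Vendor 4 bids 4.
Truthful bid 22: wins, pays 8, utility 22 - 8 = 14.
Bid 4 instead: wins, pays 4, utility 22 - 4 = 18.
Since 18 > 14, bidding 4 is strictly better here, so truthful bidding is not dominant.

No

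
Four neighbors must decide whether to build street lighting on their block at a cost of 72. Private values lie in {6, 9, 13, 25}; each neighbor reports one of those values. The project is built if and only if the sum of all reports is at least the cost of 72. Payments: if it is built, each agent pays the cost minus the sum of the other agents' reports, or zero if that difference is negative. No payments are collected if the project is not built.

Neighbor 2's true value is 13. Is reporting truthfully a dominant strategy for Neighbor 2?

Check each profile of the others' reports and compare truth against every alternative report.
Others report (25, 25, 25): truth gives 13, best alternative gives 13.
Others report (13, 25, 25): truth gives 4, best alternative gives 4.
Others report (25, 13, 25): truth gives 4, best alternative gives 4.
Others report (25, 25, 13): truth gives 4, best alternative gives 4.
Others report (6, 6, 6): truth gives 0, best alternative gives 0.
Others report (6, 6, 9): truth gives 0, best alternative gives 0.
(Remaining 58 profiles checked similarly; truth is weakly best in each.)
In every case the truthful report is at least as good as any alternative, so it is a dominant strategy.

Yes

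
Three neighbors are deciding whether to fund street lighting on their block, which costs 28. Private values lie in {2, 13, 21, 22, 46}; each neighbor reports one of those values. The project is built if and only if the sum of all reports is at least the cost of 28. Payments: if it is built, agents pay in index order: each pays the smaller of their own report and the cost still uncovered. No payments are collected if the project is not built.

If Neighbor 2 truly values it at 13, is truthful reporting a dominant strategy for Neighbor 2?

Consider the case where Neighbor 1 reports 2 and Neighbor 3 reports 46.
Truthful report 13: project built, pays 13, utility 13 - 13 = 0.
Report 2 instead: project built, pays 2, utility 13 - 2 = 11.
Since 11 > 0, reporting 2 is strictly better here, so truthful reporting is not dominant.

No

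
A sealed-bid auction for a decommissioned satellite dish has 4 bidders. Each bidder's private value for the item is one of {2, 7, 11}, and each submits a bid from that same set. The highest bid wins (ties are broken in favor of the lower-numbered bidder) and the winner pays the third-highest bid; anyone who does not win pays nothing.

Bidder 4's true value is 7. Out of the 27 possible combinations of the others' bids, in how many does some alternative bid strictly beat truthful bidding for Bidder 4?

Others bid (2, 2, 7): truth gives 0; bid 11 gives 5 > 0. Violating.
Others bid (2, 7, 2): truth gives 0; bid 11 gives 5 > 0. Violating.
Others bid (7, 2, 2): truth gives 0; bid 11 gives 5 > 0. Violating.
Others bid (2, 2, 2): truth gives 5; no alternative beats it.
Others bid (2, 2, 11): truth gives 0; no alternative beats it.
(Checking all 27 profiles: 3 have a profitable deviation, 24 do not.)

3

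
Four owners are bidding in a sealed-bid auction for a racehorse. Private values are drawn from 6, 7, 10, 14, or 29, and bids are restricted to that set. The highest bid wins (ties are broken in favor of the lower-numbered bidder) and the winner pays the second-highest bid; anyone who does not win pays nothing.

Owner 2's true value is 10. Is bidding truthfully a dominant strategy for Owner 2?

Yes

Check each profile of the others' bids and compare truth against every alternative bid.
Others bid (6, 6, 6): truth gives 4, best alternative gives 4.
Others bid (6, 6, 7): truth gives 3, best alternative gives 3.
Others bid (6, 7, 6): truth gives 3, best alternative gives 3.
Others bid (6, 7, 7): truth gives 3, best alternative gives 3.
Others bid (7, 6, 6): truth gives 3, best alternative gives 3.
Others bid (7, 6, 7): truth gives 3, best alternative gives 3.
(Remaining 119 profiles checked similarly; truth is weakly best in each.)
In every case the truthful bid is at least as good as any alternative, so it is a dominant strategy.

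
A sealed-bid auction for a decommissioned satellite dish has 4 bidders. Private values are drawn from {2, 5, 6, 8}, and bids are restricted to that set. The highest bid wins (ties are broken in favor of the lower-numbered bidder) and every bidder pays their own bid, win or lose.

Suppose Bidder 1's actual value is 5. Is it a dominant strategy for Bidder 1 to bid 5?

Consider the case where Bidder 2 bids 2, Bidder 3 bids 2 and Bidder 4 bids 2.
Truthful bid 5: wins, pays 5, utility 5 - 5 = 0.
Bid 2 instead: wins, pays 2, utility 5 - 2 = 3.
Since 3 > 0, bidding 2 is strictly better here, so truthful bidding is not dominant.

No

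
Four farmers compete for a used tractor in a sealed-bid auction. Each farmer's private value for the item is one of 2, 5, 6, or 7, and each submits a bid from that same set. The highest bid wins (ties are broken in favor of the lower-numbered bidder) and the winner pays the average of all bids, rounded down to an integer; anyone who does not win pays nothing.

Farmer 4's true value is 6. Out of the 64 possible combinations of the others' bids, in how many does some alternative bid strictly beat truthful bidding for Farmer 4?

Others bid (2, 2, 2): truth gives 3; bid 5 gives 4 > 3. Violating.
Others bid (2, 2, 6): truth gives 0; bid 7 gives 2 > 0. Violating.
Others bid (2, 5, 6): truth gives 0; bid 7 gives 1 > 0. Violating.
Others bid (2, 6, 2): truth gives 0; bid 7 gives 2 > 0. Violating.
Others bid (2, 2, 5): truth gives 3; no alternative beats it.
Others bid (2, 2, 7): truth gives 0; no alternative beats it.
(Checking all 64 profiles: 16 have a profitable deviation, 48 do not.)

16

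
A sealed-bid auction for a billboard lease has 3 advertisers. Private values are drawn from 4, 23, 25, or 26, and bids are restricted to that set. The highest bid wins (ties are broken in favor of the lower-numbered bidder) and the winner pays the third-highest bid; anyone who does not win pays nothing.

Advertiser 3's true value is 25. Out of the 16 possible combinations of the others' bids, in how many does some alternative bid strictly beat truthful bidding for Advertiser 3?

4

Others bid (4, 25): truth gives 0; bid 26 gives 21 > 0. Violating.
Others bid (23, 25): truth gives 0; bid 26 gives 2 > 0. Violating.
Others bid (25, 4): truth gives 0; bid 26 gives 21 > 0. Violating.
Others bid (25, 23): truth gives 0; bid 26 gives 2 > 0. Violating.
Others bid (4, 4): truth gives 21; no alternative beats it.
Others bid (4, 23): truth gives 21; no alternative beats it.
(Checking all 16 profiles: 4 have a profitable deviation, 12 do not.)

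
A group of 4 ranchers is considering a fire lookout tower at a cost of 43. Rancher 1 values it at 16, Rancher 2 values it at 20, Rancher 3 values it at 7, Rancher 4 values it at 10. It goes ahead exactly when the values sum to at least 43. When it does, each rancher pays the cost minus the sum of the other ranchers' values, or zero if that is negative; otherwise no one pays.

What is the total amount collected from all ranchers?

16

Total value 53 ≥ cost 43, so it is built.
Rancher 1: others sum to 37; max(0, 43 - 37) = 6.
Rancher 2: others sum to 33; max(0, 43 - 33) = 10.
Rancher 3: others sum to 46; max(0, 43 - 46) = 0.
Rancher 4: others sum to 43; max(0, 43 - 43) = 0.
Total collected = 6 + 10 + 0 + 0 = 16.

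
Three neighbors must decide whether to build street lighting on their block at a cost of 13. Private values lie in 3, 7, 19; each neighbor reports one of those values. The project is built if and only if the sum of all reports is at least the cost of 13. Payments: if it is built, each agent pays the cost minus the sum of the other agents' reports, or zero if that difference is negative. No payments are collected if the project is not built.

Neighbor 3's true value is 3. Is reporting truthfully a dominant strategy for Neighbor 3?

Yes

Check each profile of the others' reports and compare truth against every alternative report.
Others report (3, 3): truth gives 0, best alternative gives -4.
Others report (3, 19): truth gives 3, best alternative gives 3.
Others report (7, 7): truth gives 3, best alternative gives 3.
Others report (7, 19): truth gives 3, best alternative gives 3.
Others report (19, 3): truth gives 3, best alternative gives 3.
Others report (19, 7): truth gives 3, best alternative gives 3.
(Remaining 3 profiles checked similarly; truth is weakly best in each.)
In every case the truthful report is at least as good as any alternative, so it is a dominant strategy.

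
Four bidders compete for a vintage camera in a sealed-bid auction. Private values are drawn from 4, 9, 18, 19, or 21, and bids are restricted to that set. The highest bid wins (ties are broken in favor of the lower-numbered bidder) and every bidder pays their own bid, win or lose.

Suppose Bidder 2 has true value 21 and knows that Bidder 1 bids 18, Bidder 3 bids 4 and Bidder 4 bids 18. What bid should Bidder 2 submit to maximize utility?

19

Bid 4: loses but pays 4, utility -4.
Bid 9: loses but pays 9, utility -9.
Bid 18: loses but pays 18, utility -18.
Bid 19: wins, pays 19, utility 21 - 19 = 2.
Bid 21: wins, pays 21, utility 21 - 21 = 0.
The best choice is 19 with utility 2.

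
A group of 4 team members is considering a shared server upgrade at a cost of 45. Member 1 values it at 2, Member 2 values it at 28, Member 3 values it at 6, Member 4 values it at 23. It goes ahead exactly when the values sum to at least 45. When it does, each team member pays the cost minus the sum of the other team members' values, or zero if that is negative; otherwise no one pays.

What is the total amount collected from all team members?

Total value 59 ≥ cost 45, so it is built.
Member 1: others sum to 57; max(0, 45 - 57) = 0.
Member 2: others sum to 31; max(0, 45 - 31) = 14.
Member 3: others sum to 53; max(0, 45 - 53) = 0.
Member 4: others sum to 36; max(0, 45 - 36) = 9.
Total collected = 0 + 14 + 0 + 9 = 23.

23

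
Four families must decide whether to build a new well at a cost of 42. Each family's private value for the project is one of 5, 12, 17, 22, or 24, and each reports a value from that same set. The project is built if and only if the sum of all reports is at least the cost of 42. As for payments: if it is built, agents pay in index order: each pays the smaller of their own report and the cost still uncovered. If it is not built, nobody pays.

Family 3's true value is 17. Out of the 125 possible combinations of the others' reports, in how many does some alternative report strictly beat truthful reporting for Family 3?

75

Others report (5, 5, 22): truth gives 0; report 12 gives 5 > 0. Violating.
Others report (5, 5, 24): truth gives 0; report 12 gives 5 > 0. Violating.
Others report (5, 12, 17): truth gives 0; report 12 gives 5 > 0. Violating.
Others report (5, 12, 22): truth gives 0; report 5 gives 12 > 0. Violating.
Others report (5, 5, 5): truth gives 0; no alternative beats it.
Others report (5, 5, 12): truth gives 0; no alternative beats it.
(Checking all 125 profiles: 75 have a profitable deviation, 50 do not.)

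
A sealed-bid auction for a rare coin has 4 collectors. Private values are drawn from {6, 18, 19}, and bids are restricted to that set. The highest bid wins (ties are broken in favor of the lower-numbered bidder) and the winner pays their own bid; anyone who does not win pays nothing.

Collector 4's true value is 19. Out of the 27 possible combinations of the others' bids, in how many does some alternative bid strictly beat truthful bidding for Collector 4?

Others bid (6, 6, 6): truth gives 0; bid 18 gives 1 > 0. Violating.
Others bid (6, 6, 18): truth gives 0; no alternative beats it.
Others bid (6, 6, 19): truth gives 0; no alternative beats it.
(Checking all 27 profiles: 1 has a profitable deviation, 26 do not.)

1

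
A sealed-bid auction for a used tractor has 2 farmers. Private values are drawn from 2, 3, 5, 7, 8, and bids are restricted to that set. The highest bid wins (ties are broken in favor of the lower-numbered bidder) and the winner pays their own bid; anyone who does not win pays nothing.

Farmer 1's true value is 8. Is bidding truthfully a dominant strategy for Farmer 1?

No

Consider the case where Farmer 2 bids 2.
Truthful bid 8: wins, pays 8, utility 8 - 8 = 0.
Bid 2 instead: wins, pays 2, utility 8 - 2 = 6.
Since 6 > 0, bidding 2 is strictly better here, so truthful bidding is not dominant.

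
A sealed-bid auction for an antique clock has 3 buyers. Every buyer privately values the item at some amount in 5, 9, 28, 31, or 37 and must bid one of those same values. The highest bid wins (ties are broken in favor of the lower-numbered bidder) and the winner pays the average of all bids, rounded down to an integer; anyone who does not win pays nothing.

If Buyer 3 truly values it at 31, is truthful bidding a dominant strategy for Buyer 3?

No

Consider the case where Buyer 1 bids 5 and Buyer 2 bids 5.
Truthful bid 31: wins, pays 13, utility 31 - 13 = 18.
Bid 9 instead: wins, pays 6, utility 31 - 6 = 25.
Since 25 > 18, bidding 9 is strictly better here, so truthful bidding is not dominant.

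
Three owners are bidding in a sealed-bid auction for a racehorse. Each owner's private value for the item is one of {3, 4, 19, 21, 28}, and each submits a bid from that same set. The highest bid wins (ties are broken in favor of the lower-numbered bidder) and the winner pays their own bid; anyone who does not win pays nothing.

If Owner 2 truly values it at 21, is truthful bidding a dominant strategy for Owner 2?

Consider the case where Owner 1 bids 3 and Owner 3 bids 3.
Truthful bid 21: wins, pays 21, utility 21 - 21 = 0.
Bid 4 instead: wins, pays 4, utility 21 - 4 = 17.
Since 17 > 0, bidding 4 is strictly better here, so truthful bidding is not dominant.

No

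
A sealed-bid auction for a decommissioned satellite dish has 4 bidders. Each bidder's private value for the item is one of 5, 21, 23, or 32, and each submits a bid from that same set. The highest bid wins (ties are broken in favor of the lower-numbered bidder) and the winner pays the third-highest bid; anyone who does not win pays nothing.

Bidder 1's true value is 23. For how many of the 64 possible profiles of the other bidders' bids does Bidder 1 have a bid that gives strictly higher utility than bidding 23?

12

Others bid (5, 5, 32): truth gives 0; bid 32 gives 18 > 0. Violating.
Others bid (5, 21, 32): truth gives 0; bid 32 gives 2 > 0. Violating.
Others bid (5, 32, 5): truth gives 0; bid 32 gives 18 > 0. Violating.
Others bid (5, 32, 21): truth gives 0; bid 32 gives 2 > 0. Violating.
Others bid (5, 5, 5): truth gives 18; no alternative beats it.
Others bid (5, 5, 21): truth gives 18; no alternative beats it.
(Checking all 64 profiles: 12 have a profitable deviation, 52 do not.)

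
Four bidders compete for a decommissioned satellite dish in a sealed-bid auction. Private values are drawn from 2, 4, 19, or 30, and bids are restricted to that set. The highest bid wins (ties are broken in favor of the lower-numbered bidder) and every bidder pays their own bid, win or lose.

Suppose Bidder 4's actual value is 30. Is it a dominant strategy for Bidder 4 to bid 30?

No

Consider the case where Bidder 1 bids 2, Bidder 2 bids 2 and Bidder 3 bids 2.
Truthful bid 30: wins, pays 30, utility 30 - 30 = 0.
Bid 4 instead: wins, pays 4, utility 30 - 4 = 26.
Since 26 > 0, bidding 4 is strictly better here, so truthful bidding is not dominant.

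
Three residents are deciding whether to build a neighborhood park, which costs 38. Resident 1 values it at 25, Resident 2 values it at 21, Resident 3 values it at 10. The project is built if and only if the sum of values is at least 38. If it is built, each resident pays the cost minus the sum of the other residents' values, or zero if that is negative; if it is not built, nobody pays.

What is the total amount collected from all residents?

10

Total value 56 ≥ cost 38, so it is built.
Resident 1: others sum to 31; max(0, 38 - 31) = 7.
Resident 2: others sum to 35; max(0, 38 - 35) = 3.
Resident 3: others sum to 46; max(0, 38 - 46) = 0.
Total collected = 7 + 3 + 0 = 10.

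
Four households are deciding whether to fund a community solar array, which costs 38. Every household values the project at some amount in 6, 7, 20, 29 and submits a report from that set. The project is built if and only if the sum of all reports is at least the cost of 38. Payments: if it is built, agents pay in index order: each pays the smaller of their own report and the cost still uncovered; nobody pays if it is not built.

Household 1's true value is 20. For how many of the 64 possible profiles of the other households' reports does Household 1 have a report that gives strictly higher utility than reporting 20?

56

Others report (6, 6, 20): truth gives 0; report 6 gives 14 > 0. Violating.
Others report (6, 6, 29): truth gives 0; report 6 gives 14 > 0. Violating.
Others report (6, 7, 20): truth gives 0; report 6 gives 14 > 0. Violating.
Others report (6, 7, 29): truth gives 0; report 6 gives 14 > 0. Violating.
Others report (6, 6, 6): truth gives 0; no alternative beats it.
Others report (6, 6, 7): truth gives 0; no alternative beats it.
(Checking all 64 profiles: 56 have a profitable deviation, 8 do not.)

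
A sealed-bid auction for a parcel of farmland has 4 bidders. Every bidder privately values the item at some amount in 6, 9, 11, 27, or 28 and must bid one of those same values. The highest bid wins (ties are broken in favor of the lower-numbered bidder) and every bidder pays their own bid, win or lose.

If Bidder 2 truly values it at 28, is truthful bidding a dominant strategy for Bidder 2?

No

Consider the case where Bidder 1 bids 6, Bidder 3 bids 6 and Bidder 4 bids 6.
Truthful bid 28: wins, pays 28, utility 28 - 28 = 0.
Bid 9 instead: wins, pays 9, utility 28 - 9 = 19.
Since 19 > 0, bidding 9 is strictly better here, so truthful bidding is not dominant.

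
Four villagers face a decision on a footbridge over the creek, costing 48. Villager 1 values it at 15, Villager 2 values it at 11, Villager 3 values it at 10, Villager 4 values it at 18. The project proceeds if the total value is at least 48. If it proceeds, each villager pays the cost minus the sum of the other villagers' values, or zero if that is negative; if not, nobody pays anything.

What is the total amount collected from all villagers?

30

Total value 54 ≥ cost 48, so it is built.
Villager 1: others sum to 39; max(0, 48 - 39) = 9.
Villager 2: others sum to 43; max(0, 48 - 43) = 5.
Villager 3: others sum to 44; max(0, 48 - 44) = 4.
Villager 4: others sum to 36; max(0, 48 - 36) = 12.
Total collected = 9 + 5 + 4 + 12 = 30.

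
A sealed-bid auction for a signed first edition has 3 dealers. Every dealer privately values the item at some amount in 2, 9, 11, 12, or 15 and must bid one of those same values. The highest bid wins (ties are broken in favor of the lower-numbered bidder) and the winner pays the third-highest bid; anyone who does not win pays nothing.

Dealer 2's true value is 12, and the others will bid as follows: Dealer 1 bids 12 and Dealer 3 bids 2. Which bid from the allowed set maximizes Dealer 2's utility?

15

Bid 2: loses, pays 0, utility 0.
Bid 9: loses, pays 0, utility 0.
Bid 11: loses, pays 0, utility 0.
Bid 12: loses, pays 0, utility 0.
Bid 15: wins, pays 2, utility 12 - 2 = 10.
The best choice is 15 with utility 10.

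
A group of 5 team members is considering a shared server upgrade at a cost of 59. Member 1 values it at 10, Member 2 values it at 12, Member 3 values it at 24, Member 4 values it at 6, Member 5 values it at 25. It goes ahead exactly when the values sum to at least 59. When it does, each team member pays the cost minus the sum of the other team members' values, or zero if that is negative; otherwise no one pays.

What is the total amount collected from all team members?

13

Total value 77 ≥ cost 59, so it is built.
Member 1: others sum to 67; max(0, 59 - 67) = 0.
Member 2: others sum to 65; max(0, 59 - 65) = 0.
Member 3: others sum to 53; max(0, 59 - 53) = 6.
Member 4: others sum to 71; max(0, 59 - 71) = 0.
Member 5: others sum to 52; max(0, 59 - 52) = 7.
Total collected = 0 + 0 + 6 + 0 + 7 = 13.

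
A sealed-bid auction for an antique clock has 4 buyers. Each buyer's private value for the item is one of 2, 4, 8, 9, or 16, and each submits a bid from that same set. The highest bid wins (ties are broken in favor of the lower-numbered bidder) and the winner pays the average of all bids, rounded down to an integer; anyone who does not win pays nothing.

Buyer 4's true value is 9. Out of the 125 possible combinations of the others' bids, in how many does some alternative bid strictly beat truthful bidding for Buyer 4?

Others bid (2, 2, 2): truth gives 6; bid 4 gives 7 > 6. Violating.
Others bid (2, 2, 9): truth gives 0; bid 16 gives 2 > 0. Violating.
Others bid (2, 4, 9): truth gives 0; bid 16 gives 2 > 0. Violating.
Others bid (2, 8, 9): truth gives 0; bid 16 gives 1 > 0. Violating.
Others bid (2, 2, 4): truth gives 5; no alternative beats it.
Others bid (2, 2, 8): truth gives 4; no alternative beats it.
(Checking all 125 profiles: 19 have a profitable deviation, 106 do not.)

19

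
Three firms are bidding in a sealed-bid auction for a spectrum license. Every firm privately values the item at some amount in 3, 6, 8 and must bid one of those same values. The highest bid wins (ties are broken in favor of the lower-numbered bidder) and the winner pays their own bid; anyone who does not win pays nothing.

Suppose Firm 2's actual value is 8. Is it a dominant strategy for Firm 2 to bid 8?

No

Consider the case where Firm 1 bids 3 and Firm 3 bids 3.
Truthful bid 8: wins, pays 8, utility 8 - 8 = 0.
Bid 6 instead: wins, pays 6, utility 8 - 6 = 2.
Since 2 > 0, bidding 6 is strictly better here, so truthful bidding is not dominant.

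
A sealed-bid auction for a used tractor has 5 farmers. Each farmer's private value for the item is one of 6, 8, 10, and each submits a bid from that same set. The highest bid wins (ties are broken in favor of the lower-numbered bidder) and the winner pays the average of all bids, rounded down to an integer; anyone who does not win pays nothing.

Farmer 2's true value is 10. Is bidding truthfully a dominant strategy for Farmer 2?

Consider the case where Farmer 1 bids 6, Farmer 3 bids 6, Farmer 4 bids 6 and Farmer 5 bids 8.
Truthful bid 10: wins, pays 7, utility 10 - 7 = 3.
Bid 8 instead: wins, pays 6, utility 10 - 6 = 4.
Since 4 > 3, bidding 8 is strictly better here, so truthful bidding is not dominant.

No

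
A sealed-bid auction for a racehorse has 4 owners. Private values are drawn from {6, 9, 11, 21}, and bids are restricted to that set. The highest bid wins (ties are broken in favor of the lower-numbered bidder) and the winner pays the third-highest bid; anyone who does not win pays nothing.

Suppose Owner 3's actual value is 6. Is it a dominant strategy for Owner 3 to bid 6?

Check each profile of the others' bids and compare truth against every alternative bid.
Others bid (6, 6, 6): truth gives 0, best alternative gives 0.
Others bid (6, 6, 9): truth gives 0, best alternative gives 0.
Others bid (6, 6, 11): truth gives 0, best alternative gives 0.
Others bid (6, 6, 21): truth gives 0, best alternative gives 0.
Others bid (6, 9, 6): truth gives 0, best alternative gives 0.
Others bid (6, 9, 9): truth gives 0, best alternative gives 0.
(Remaining 58 profiles checked similarly; truth is weakly best in each.)
In every case the truthful bid is at least as good as any alternative, so it is a dominant strategy.

Yes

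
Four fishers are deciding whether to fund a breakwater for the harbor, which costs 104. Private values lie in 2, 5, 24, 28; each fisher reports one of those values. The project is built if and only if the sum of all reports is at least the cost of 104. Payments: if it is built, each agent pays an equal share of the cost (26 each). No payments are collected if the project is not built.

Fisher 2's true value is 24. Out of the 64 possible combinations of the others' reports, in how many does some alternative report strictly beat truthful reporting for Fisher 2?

Others report (24, 28, 28): truth gives -2; report 2 gives 0 > -2. Violating.
Others report (28, 24, 28): truth gives -2; report 2 gives 0 > -2. Violating.
Others report (28, 28, 24): truth gives -2; report 2 gives 0 > -2. Violating.
Others report (28, 28, 28): truth gives -2; report 2 gives 0 > -2. Violating.
Others report (2, 2, 2): truth gives 0; no alternative beats it.
Others report (2, 2, 5): truth gives 0; no alternative beats it.
(Checking all 64 profiles: 4 have a profitable deviation, 60 do not.)

4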